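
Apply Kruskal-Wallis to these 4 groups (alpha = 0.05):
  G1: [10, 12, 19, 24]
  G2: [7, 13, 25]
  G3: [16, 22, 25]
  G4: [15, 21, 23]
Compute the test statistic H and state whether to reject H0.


Step 1: Combine all N = 13 observations and assign midranks.
sorted (value, group, rank): (7,G2,1), (10,G1,2), (12,G1,3), (13,G2,4), (15,G4,5), (16,G3,6), (19,G1,7), (21,G4,8), (22,G3,9), (23,G4,10), (24,G1,11), (25,G2,12.5), (25,G3,12.5)
Step 2: Sum ranks within each group.
R_1 = 23 (n_1 = 4)
R_2 = 17.5 (n_2 = 3)
R_3 = 27.5 (n_3 = 3)
R_4 = 23 (n_4 = 3)
Step 3: H = 12/(N(N+1)) * sum(R_i^2/n_i) - 3(N+1)
     = 12/(13*14) * (23^2/4 + 17.5^2/3 + 27.5^2/3 + 23^2/3) - 3*14
     = 0.065934 * 662.75 - 42
     = 1.697802.
Step 4: Ties present; correction factor C = 1 - 6/(13^3 - 13) = 0.997253. Corrected H = 1.697802 / 0.997253 = 1.702479.
Step 5: Under H0, H ~ chi^2(3); p-value = 0.636383.
Step 6: alpha = 0.05. fail to reject H0.

H = 1.7025, df = 3, p = 0.636383, fail to reject H0.


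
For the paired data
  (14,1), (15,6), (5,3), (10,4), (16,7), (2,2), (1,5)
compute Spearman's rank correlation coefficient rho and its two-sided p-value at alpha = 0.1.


Step 1: Rank x and y separately (midranks; no ties here).
rank(x): 14->5, 15->6, 5->3, 10->4, 16->7, 2->2, 1->1
rank(y): 1->1, 6->6, 3->3, 4->4, 7->7, 2->2, 5->5
Step 2: d_i = R_x(i) - R_y(i); compute d_i^2.
  (5-1)^2=16, (6-6)^2=0, (3-3)^2=0, (4-4)^2=0, (7-7)^2=0, (2-2)^2=0, (1-5)^2=16
sum(d^2) = 32.
Step 3: rho = 1 - 6*32 / (7*(7^2 - 1)) = 1 - 192/336 = 0.428571.
Step 4: Under H0, t = rho * sqrt((n-2)/(1-rho^2)) = 1.0607 ~ t(5).
Step 5: Two-sided p-value from the t-distribution with 5 df = 0.337368.
Step 6: alpha = 0.1. fail to reject H0.

rho = 0.4286, p = 0.337368, fail to reject H0 at alpha = 0.1.


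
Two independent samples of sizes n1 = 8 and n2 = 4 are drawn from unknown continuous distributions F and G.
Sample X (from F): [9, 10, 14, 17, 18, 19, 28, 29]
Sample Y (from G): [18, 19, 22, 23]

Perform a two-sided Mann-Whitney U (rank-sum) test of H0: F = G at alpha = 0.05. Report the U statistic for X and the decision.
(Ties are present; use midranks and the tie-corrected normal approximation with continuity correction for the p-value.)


Step 1: Combine and sort all 12 observations; assign midranks.
sorted (value, group): (9,X), (10,X), (14,X), (17,X), (18,X), (18,Y), (19,X), (19,Y), (22,Y), (23,Y), (28,X), (29,X)
ranks: 9->1, 10->2, 14->3, 17->4, 18->5.5, 18->5.5, 19->7.5, 19->7.5, 22->9, 23->10, 28->11, 29->12
Step 2: Rank sum for X: R1 = 1 + 2 + 3 + 4 + 5.5 + 7.5 + 11 + 12 = 46.
Step 3: U_X = R1 - n1(n1+1)/2 = 46 - 8*9/2 = 46 - 36 = 10.
       U_Y = n1*n2 - U_X = 32 - 10 = 22.
Step 4: Ties are present, so use the tie-corrected normal approximation (with continuity correction) for the p-value.
Step 5: p-value = 0.348547; compare to alpha = 0.05. fail to reject H0.

U_X = 10, p = 0.348547, fail to reject H0 at alpha = 0.05.


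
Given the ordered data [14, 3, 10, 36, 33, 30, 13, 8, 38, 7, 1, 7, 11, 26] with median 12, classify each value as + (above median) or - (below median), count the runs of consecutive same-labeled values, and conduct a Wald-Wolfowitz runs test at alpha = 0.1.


Step 1: Compute median = 12; label A = above, B = below.
Labels in order: ABBAAAABABBBBA  (n_A = 7, n_B = 7)
Step 2: Count runs R = 7.
Step 3: Under H0 (random ordering), E[R] = 2*n_A*n_B/(n_A+n_B) + 1 = 2*7*7/14 + 1 = 8.0000.
        Var[R] = 2*n_A*n_B*(2*n_A*n_B - n_A - n_B) / ((n_A+n_B)^2 * (n_A+n_B-1)) = 8232/2548 = 3.2308.
        SD[R] = 1.7974.
Step 4: Continuity-corrected z = (R + 0.5 - E[R]) / SD[R] = (7 + 0.5 - 8.0000) / 1.7974 = -0.2782.
Step 5: Two-sided p-value via normal approximation = 2*(1 - Phi(|z|)) = 0.780879.
Step 6: alpha = 0.1. fail to reject H0.

R = 7, z = -0.2782, p = 0.780879, fail to reject H0.


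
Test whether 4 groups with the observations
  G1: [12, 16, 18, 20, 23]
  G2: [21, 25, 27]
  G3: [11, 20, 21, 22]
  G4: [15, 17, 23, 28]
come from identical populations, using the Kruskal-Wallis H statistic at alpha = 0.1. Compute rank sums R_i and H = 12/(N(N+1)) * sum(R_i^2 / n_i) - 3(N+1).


Step 1: Combine all N = 16 observations and assign midranks.
sorted (value, group, rank): (11,G3,1), (12,G1,2), (15,G4,3), (16,G1,4), (17,G4,5), (18,G1,6), (20,G1,7.5), (20,G3,7.5), (21,G2,9.5), (21,G3,9.5), (22,G3,11), (23,G1,12.5), (23,G4,12.5), (25,G2,14), (27,G2,15), (28,G4,16)
Step 2: Sum ranks within each group.
R_1 = 32 (n_1 = 5)
R_2 = 38.5 (n_2 = 3)
R_3 = 29 (n_3 = 4)
R_4 = 36.5 (n_4 = 4)
Step 3: H = 12/(N(N+1)) * sum(R_i^2/n_i) - 3(N+1)
     = 12/(16*17) * (32^2/5 + 38.5^2/3 + 29^2/4 + 36.5^2/4) - 3*17
     = 0.044118 * 1242.2 - 51
     = 3.802757.
Step 4: Ties present; correction factor C = 1 - 18/(16^3 - 16) = 0.995588. Corrected H = 3.802757 / 0.995588 = 3.819609.
Step 5: Under H0, H ~ chi^2(3); p-value = 0.281614.
Step 6: alpha = 0.1. fail to reject H0.

H = 3.8196, df = 3, p = 0.281614, fail to reject H0.


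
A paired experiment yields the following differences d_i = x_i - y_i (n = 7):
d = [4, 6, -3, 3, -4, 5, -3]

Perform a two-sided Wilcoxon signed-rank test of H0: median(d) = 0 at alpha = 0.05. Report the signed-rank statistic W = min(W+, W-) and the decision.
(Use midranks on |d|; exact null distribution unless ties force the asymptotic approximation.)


Step 1: Drop any zero differences (none here) and take |d_i|.
|d| = [4, 6, 3, 3, 4, 5, 3]
Step 2: Midrank |d_i| (ties get averaged ranks).
ranks: |4|->4.5, |6|->7, |3|->2, |3|->2, |4|->4.5, |5|->6, |3|->2
Step 3: Attach original signs; sum ranks with positive sign and with negative sign.
W+ = 4.5 + 7 + 2 + 6 = 19.5
W- = 2 + 4.5 + 2 = 8.5
(Check: W+ + W- = 28 should equal n(n+1)/2 = 28.)
Step 4: Test statistic W = min(W+, W-) = 8.5.
Step 5: Ties in |d|, so use the tie-corrected normal approximation.
        E[W] = n(n+1)/4 = 7*8/4 = 14.
        Tie groups: |d|=3 (t=3), |d|=4 (t=2); sum(t^3 - t) = 30.
        Var[W] = n(n+1)(2n+1)/24 - sum(t^3-t)/48 = 840/24 - 30/48 = 34.375.
        z = (W - E[W]) / sqrt(Var[W]) = (8.5 - 14) / 5.8630 = -0.9381.
        Two-sided p = 2*Phi(z) = 0.348202.
Step 6: alpha = 0.05. fail to reject H0.

W+ = 19.5, W- = 8.5, W = min = 8.5, p = 0.348202, fail to reject H0.


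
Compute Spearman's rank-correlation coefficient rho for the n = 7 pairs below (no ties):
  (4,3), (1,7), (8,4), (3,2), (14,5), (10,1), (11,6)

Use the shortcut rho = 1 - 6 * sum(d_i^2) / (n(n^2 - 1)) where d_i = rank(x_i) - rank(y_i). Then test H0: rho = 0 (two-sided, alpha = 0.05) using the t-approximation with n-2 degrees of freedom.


Step 1: Rank x and y separately (midranks; no ties here).
rank(x): 4->3, 1->1, 8->4, 3->2, 14->7, 10->5, 11->6
rank(y): 3->3, 7->7, 4->4, 2->2, 5->5, 1->1, 6->6
Step 2: d_i = R_x(i) - R_y(i); compute d_i^2.
  (3-3)^2=0, (1-7)^2=36, (4-4)^2=0, (2-2)^2=0, (7-5)^2=4, (5-1)^2=16, (6-6)^2=0
sum(d^2) = 56.
Step 3: rho = 1 - 6*56 / (7*(7^2 - 1)) = 1 - 336/336 = 0.000000.
Step 4: Under H0, t = rho * sqrt((n-2)/(1-rho^2)) = 0.0000 ~ t(5).
Step 5: Two-sided p-value from the t-distribution with 5 df = 1.000000.
Step 6: alpha = 0.05. fail to reject H0.

rho = 0.0000, p = 1.000000, fail to reject H0 at alpha = 0.05.


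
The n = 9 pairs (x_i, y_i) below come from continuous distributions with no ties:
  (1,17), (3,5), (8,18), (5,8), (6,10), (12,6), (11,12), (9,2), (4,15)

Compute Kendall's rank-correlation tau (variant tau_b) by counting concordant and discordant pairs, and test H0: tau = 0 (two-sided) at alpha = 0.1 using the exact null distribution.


Step 1: Enumerate the 36 unordered pairs (i,j) with i<j and classify each by sign(x_j-x_i) * sign(y_j-y_i).
  (1,2):dx=+2,dy=-12->D; (1,3):dx=+7,dy=+1->C; (1,4):dx=+4,dy=-9->D; (1,5):dx=+5,dy=-7->D
  (1,6):dx=+11,dy=-11->D; (1,7):dx=+10,dy=-5->D; (1,8):dx=+8,dy=-15->D; (1,9):dx=+3,dy=-2->D
  (2,3):dx=+5,dy=+13->C; (2,4):dx=+2,dy=+3->C; (2,5):dx=+3,dy=+5->C; (2,6):dx=+9,dy=+1->C
  (2,7):dx=+8,dy=+7->C; (2,8):dx=+6,dy=-3->D; (2,9):dx=+1,dy=+10->C; (3,4):dx=-3,dy=-10->C
  (3,5):dx=-2,dy=-8->C; (3,6):dx=+4,dy=-12->D; (3,7):dx=+3,dy=-6->D; (3,8):dx=+1,dy=-16->D
  (3,9):dx=-4,dy=-3->C; (4,5):dx=+1,dy=+2->C; (4,6):dx=+7,dy=-2->D; (4,7):dx=+6,dy=+4->C
  (4,8):dx=+4,dy=-6->D; (4,9):dx=-1,dy=+7->D; (5,6):dx=+6,dy=-4->D; (5,7):dx=+5,dy=+2->C
  (5,8):dx=+3,dy=-8->D; (5,9):dx=-2,dy=+5->D; (6,7):dx=-1,dy=+6->D; (6,8):dx=-3,dy=-4->C
  (6,9):dx=-8,dy=+9->D; (7,8):dx=-2,dy=-10->C; (7,9):dx=-7,dy=+3->D; (8,9):dx=-5,dy=+13->D
Step 2: C = 15, D = 21, total pairs = 36.
Step 3: tau = (C - D)/(n(n-1)/2) = (15 - 21)/36 = -0.166667.
Step 4: Exact two-sided p-value (enumerate n! = 362880 permutations of y under H0): p = 0.612202.
Step 5: alpha = 0.1. fail to reject H0.

tau_b = -0.1667 (C=15, D=21), p = 0.612202, fail to reject H0.


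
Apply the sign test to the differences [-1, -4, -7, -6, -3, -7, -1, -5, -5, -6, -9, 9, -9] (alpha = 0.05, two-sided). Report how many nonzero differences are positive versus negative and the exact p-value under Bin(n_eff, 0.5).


Step 1: Discard zero differences. Original n = 13; n_eff = number of nonzero differences = 13.
Nonzero differences (with sign): -1, -4, -7, -6, -3, -7, -1, -5, -5, -6, -9, +9, -9
Step 2: Count signs: positive = 1, negative = 12.
Step 3: Under H0: P(positive) = 0.5, so the number of positives S ~ Bin(13, 0.5).
Step 4: Two-sided exact p-value = sum of Bin(13,0.5) probabilities at or below the observed probability = 0.003418.
Step 5: alpha = 0.05. reject H0.

n_eff = 13, pos = 1, neg = 12, p = 0.003418, reject H0.


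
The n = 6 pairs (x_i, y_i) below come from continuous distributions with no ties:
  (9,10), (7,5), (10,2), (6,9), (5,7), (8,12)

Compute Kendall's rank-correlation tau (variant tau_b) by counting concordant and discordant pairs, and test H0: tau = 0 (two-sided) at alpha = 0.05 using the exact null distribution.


Step 1: Enumerate the 15 unordered pairs (i,j) with i<j and classify each by sign(x_j-x_i) * sign(y_j-y_i).
  (1,2):dx=-2,dy=-5->C; (1,3):dx=+1,dy=-8->D; (1,4):dx=-3,dy=-1->C; (1,5):dx=-4,dy=-3->C
  (1,6):dx=-1,dy=+2->D; (2,3):dx=+3,dy=-3->D; (2,4):dx=-1,dy=+4->D; (2,5):dx=-2,dy=+2->D
  (2,6):dx=+1,dy=+7->C; (3,4):dx=-4,dy=+7->D; (3,5):dx=-5,dy=+5->D; (3,6):dx=-2,dy=+10->D
  (4,5):dx=-1,dy=-2->C; (4,6):dx=+2,dy=+3->C; (5,6):dx=+3,dy=+5->C
Step 2: C = 7, D = 8, total pairs = 15.
Step 3: tau = (C - D)/(n(n-1)/2) = (7 - 8)/15 = -0.066667.
Step 4: Exact two-sided p-value (enumerate n! = 720 permutations of y under H0): p = 1.000000.
Step 5: alpha = 0.05. fail to reject H0.

tau_b = -0.0667 (C=7, D=8), p = 1.000000, fail to reject H0.


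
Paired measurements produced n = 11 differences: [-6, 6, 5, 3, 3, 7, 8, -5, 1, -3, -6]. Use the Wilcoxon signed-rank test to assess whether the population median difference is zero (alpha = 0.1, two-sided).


Step 1: Drop any zero differences (none here) and take |d_i|.
|d| = [6, 6, 5, 3, 3, 7, 8, 5, 1, 3, 6]
Step 2: Midrank |d_i| (ties get averaged ranks).
ranks: |6|->8, |6|->8, |5|->5.5, |3|->3, |3|->3, |7|->10, |8|->11, |5|->5.5, |1|->1, |3|->3, |6|->8
Step 3: Attach original signs; sum ranks with positive sign and with negative sign.
W+ = 8 + 5.5 + 3 + 3 + 10 + 11 + 1 = 41.5
W- = 8 + 5.5 + 3 + 8 = 24.5
(Check: W+ + W- = 66 should equal n(n+1)/2 = 66.)
Step 4: Test statistic W = min(W+, W-) = 24.5.
Step 5: Ties in |d|, so use the tie-corrected normal approximation.
        E[W] = n(n+1)/4 = 11*12/4 = 33.
        Tie groups: |d|=3 (t=3), |d|=5 (t=2), |d|=6 (t=3); sum(t^3 - t) = 54.
        Var[W] = n(n+1)(2n+1)/24 - sum(t^3-t)/48 = 3036/24 - 54/48 = 125.375.
        z = (W - E[W]) / sqrt(Var[W]) = (24.5 - 33) / 11.1971 = -0.7591.
        Two-sided p = 2*Phi(z) = 0.447778.
Step 6: alpha = 0.1. fail to reject H0.

W+ = 41.5, W- = 24.5, W = min = 24.5, p = 0.447778, fail to reject H0.


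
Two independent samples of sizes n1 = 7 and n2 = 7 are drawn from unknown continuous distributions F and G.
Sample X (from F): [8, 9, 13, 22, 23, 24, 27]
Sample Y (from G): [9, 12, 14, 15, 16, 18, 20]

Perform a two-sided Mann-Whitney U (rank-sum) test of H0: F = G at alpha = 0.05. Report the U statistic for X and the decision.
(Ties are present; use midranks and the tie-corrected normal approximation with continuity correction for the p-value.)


Step 1: Combine and sort all 14 observations; assign midranks.
sorted (value, group): (8,X), (9,X), (9,Y), (12,Y), (13,X), (14,Y), (15,Y), (16,Y), (18,Y), (20,Y), (22,X), (23,X), (24,X), (27,X)
ranks: 8->1, 9->2.5, 9->2.5, 12->4, 13->5, 14->6, 15->7, 16->8, 18->9, 20->10, 22->11, 23->12, 24->13, 27->14
Step 2: Rank sum for X: R1 = 1 + 2.5 + 5 + 11 + 12 + 13 + 14 = 58.5.
Step 3: U_X = R1 - n1(n1+1)/2 = 58.5 - 7*8/2 = 58.5 - 28 = 30.5.
       U_Y = n1*n2 - U_X = 49 - 30.5 = 18.5.
Step 4: Ties are present, so use the tie-corrected normal approximation (with continuity correction) for the p-value.
Step 5: p-value = 0.481721; compare to alpha = 0.05. fail to reject H0.

U_X = 30.5, p = 0.481721, fail to reject H0 at alpha = 0.05.


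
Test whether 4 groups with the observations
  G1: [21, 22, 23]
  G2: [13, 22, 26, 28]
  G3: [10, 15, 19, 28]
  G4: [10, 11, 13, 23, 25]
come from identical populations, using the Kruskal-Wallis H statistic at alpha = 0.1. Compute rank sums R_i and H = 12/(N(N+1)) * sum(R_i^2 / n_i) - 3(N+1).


Step 1: Combine all N = 16 observations and assign midranks.
sorted (value, group, rank): (10,G3,1.5), (10,G4,1.5), (11,G4,3), (13,G2,4.5), (13,G4,4.5), (15,G3,6), (19,G3,7), (21,G1,8), (22,G1,9.5), (22,G2,9.5), (23,G1,11.5), (23,G4,11.5), (25,G4,13), (26,G2,14), (28,G2,15.5), (28,G3,15.5)
Step 2: Sum ranks within each group.
R_1 = 29 (n_1 = 3)
R_2 = 43.5 (n_2 = 4)
R_3 = 30 (n_3 = 4)
R_4 = 33.5 (n_4 = 5)
Step 3: H = 12/(N(N+1)) * sum(R_i^2/n_i) - 3(N+1)
     = 12/(16*17) * (29^2/3 + 43.5^2/4 + 30^2/4 + 33.5^2/5) - 3*17
     = 0.044118 * 1202.85 - 51
     = 2.066728.
Step 4: Ties present; correction factor C = 1 - 30/(16^3 - 16) = 0.992647. Corrected H = 2.066728 / 0.992647 = 2.082037.
Step 5: Under H0, H ~ chi^2(3); p-value = 0.555555.
Step 6: alpha = 0.1. fail to reject H0.

H = 2.0820, df = 3, p = 0.555555, fail to reject H0.


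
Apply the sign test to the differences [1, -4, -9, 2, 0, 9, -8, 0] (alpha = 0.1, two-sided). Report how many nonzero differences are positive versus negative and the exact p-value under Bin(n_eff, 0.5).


Step 1: Discard zero differences. Original n = 8; n_eff = number of nonzero differences = 6.
Nonzero differences (with sign): +1, -4, -9, +2, +9, -8
Step 2: Count signs: positive = 3, negative = 3.
Step 3: Under H0: P(positive) = 0.5, so the number of positives S ~ Bin(6, 0.5).
Step 4: Two-sided exact p-value = sum of Bin(6,0.5) probabilities at or below the observed probability = 1.000000.
Step 5: alpha = 0.1. fail to reject H0.

n_eff = 6, pos = 3, neg = 3, p = 1.000000, fail to reject H0.


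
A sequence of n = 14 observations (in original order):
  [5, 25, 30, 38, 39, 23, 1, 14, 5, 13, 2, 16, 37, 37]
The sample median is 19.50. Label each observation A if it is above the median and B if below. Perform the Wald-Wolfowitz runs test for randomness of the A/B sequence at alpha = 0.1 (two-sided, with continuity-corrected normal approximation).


Step 1: Compute median = 19.50; label A = above, B = below.
Labels in order: BAAAAABBBBBBAA  (n_A = 7, n_B = 7)
Step 2: Count runs R = 4.
Step 3: Under H0 (random ordering), E[R] = 2*n_A*n_B/(n_A+n_B) + 1 = 2*7*7/14 + 1 = 8.0000.
        Var[R] = 2*n_A*n_B*(2*n_A*n_B - n_A - n_B) / ((n_A+n_B)^2 * (n_A+n_B-1)) = 8232/2548 = 3.2308.
        SD[R] = 1.7974.
Step 4: Continuity-corrected z = (R + 0.5 - E[R]) / SD[R] = (4 + 0.5 - 8.0000) / 1.7974 = -1.9472.
Step 5: Two-sided p-value via normal approximation = 2*(1 - Phi(|z|)) = 0.051508.
Step 6: alpha = 0.1. reject H0.

R = 4, z = -1.9472, p = 0.051508, reject H0.


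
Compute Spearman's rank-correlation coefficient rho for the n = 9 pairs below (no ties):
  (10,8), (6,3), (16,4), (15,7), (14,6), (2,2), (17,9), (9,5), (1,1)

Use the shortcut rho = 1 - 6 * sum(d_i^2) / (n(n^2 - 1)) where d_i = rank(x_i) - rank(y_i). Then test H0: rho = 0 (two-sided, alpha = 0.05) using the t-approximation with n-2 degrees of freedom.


Step 1: Rank x and y separately (midranks; no ties here).
rank(x): 10->5, 6->3, 16->8, 15->7, 14->6, 2->2, 17->9, 9->4, 1->1
rank(y): 8->8, 3->3, 4->4, 7->7, 6->6, 2->2, 9->9, 5->5, 1->1
Step 2: d_i = R_x(i) - R_y(i); compute d_i^2.
  (5-8)^2=9, (3-3)^2=0, (8-4)^2=16, (7-7)^2=0, (6-6)^2=0, (2-2)^2=0, (9-9)^2=0, (4-5)^2=1, (1-1)^2=0
sum(d^2) = 26.
Step 3: rho = 1 - 6*26 / (9*(9^2 - 1)) = 1 - 156/720 = 0.783333.
Step 4: Under H0, t = rho * sqrt((n-2)/(1-rho^2)) = 3.3341 ~ t(7).
Step 5: Two-sided p-value from the t-distribution with 7 df = 0.012520.
Step 6: alpha = 0.05. reject H0.

rho = 0.7833, p = 0.012520, reject H0 at alpha = 0.05.


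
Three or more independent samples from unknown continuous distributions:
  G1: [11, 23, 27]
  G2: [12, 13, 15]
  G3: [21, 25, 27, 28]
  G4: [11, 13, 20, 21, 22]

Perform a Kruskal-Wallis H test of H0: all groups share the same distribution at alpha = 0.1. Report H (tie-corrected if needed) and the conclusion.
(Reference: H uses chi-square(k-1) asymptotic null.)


Step 1: Combine all N = 15 observations and assign midranks.
sorted (value, group, rank): (11,G1,1.5), (11,G4,1.5), (12,G2,3), (13,G2,4.5), (13,G4,4.5), (15,G2,6), (20,G4,7), (21,G3,8.5), (21,G4,8.5), (22,G4,10), (23,G1,11), (25,G3,12), (27,G1,13.5), (27,G3,13.5), (28,G3,15)
Step 2: Sum ranks within each group.
R_1 = 26 (n_1 = 3)
R_2 = 13.5 (n_2 = 3)
R_3 = 49 (n_3 = 4)
R_4 = 31.5 (n_4 = 5)
Step 3: H = 12/(N(N+1)) * sum(R_i^2/n_i) - 3(N+1)
     = 12/(15*16) * (26^2/3 + 13.5^2/3 + 49^2/4 + 31.5^2/5) - 3*16
     = 0.050000 * 1084.78 - 48
     = 6.239167.
Step 4: Ties present; correction factor C = 1 - 24/(15^3 - 15) = 0.992857. Corrected H = 6.239167 / 0.992857 = 6.284053.
Step 5: Under H0, H ~ chi^2(3); p-value = 0.098579.
Step 6: alpha = 0.1. reject H0.

H = 6.2841, df = 3, p = 0.098579, reject H0.


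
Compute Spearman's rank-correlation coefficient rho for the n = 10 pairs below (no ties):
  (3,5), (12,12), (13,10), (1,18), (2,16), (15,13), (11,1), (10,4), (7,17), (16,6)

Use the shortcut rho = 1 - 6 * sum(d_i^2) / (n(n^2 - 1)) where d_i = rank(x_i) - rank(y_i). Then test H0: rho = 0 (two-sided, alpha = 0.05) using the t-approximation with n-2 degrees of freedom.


Step 1: Rank x and y separately (midranks; no ties here).
rank(x): 3->3, 12->7, 13->8, 1->1, 2->2, 15->9, 11->6, 10->5, 7->4, 16->10
rank(y): 5->3, 12->6, 10->5, 18->10, 16->8, 13->7, 1->1, 4->2, 17->9, 6->4
Step 2: d_i = R_x(i) - R_y(i); compute d_i^2.
  (3-3)^2=0, (7-6)^2=1, (8-5)^2=9, (1-10)^2=81, (2-8)^2=36, (9-7)^2=4, (6-1)^2=25, (5-2)^2=9, (4-9)^2=25, (10-4)^2=36
sum(d^2) = 226.
Step 3: rho = 1 - 6*226 / (10*(10^2 - 1)) = 1 - 1356/990 = -0.369697.
Step 4: Under H0, t = rho * sqrt((n-2)/(1-rho^2)) = -1.1254 ~ t(8).
Step 5: Two-sided p-value from the t-distribution with 8 df = 0.293050.
Step 6: alpha = 0.05. fail to reject H0.

rho = -0.3697, p = 0.293050, fail to reject H0 at alpha = 0.05.


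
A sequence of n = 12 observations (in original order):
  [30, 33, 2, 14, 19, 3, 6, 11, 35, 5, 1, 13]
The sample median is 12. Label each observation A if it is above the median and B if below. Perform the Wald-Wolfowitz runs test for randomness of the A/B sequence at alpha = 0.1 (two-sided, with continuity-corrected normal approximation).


Step 1: Compute median = 12; label A = above, B = below.
Labels in order: AABAABBBABBA  (n_A = 6, n_B = 6)
Step 2: Count runs R = 7.
Step 3: Under H0 (random ordering), E[R] = 2*n_A*n_B/(n_A+n_B) + 1 = 2*6*6/12 + 1 = 7.0000.
        Var[R] = 2*n_A*n_B*(2*n_A*n_B - n_A - n_B) / ((n_A+n_B)^2 * (n_A+n_B-1)) = 4320/1584 = 2.7273.
        SD[R] = 1.6514.
Step 4: R = E[R], so z = 0 with no continuity correction.
Step 5: Two-sided p-value via normal approximation = 2*(1 - Phi(|z|)) = 1.000000.
Step 6: alpha = 0.1. fail to reject H0.

R = 7, z = 0.0000, p = 1.000000, fail to reject H0.


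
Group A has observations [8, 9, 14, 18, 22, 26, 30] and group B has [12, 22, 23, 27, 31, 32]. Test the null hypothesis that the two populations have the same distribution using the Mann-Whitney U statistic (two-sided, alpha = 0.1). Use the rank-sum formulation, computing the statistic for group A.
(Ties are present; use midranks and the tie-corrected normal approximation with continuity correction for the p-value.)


Step 1: Combine and sort all 13 observations; assign midranks.
sorted (value, group): (8,X), (9,X), (12,Y), (14,X), (18,X), (22,X), (22,Y), (23,Y), (26,X), (27,Y), (30,X), (31,Y), (32,Y)
ranks: 8->1, 9->2, 12->3, 14->4, 18->5, 22->6.5, 22->6.5, 23->8, 26->9, 27->10, 30->11, 31->12, 32->13
Step 2: Rank sum for X: R1 = 1 + 2 + 4 + 5 + 6.5 + 9 + 11 = 38.5.
Step 3: U_X = R1 - n1(n1+1)/2 = 38.5 - 7*8/2 = 38.5 - 28 = 10.5.
       U_Y = n1*n2 - U_X = 42 - 10.5 = 31.5.
Step 4: Ties are present, so use the tie-corrected normal approximation (with continuity correction) for the p-value.
Step 5: p-value = 0.152563; compare to alpha = 0.1. fail to reject H0.

U_X = 10.5, p = 0.152563, fail to reject H0 at alpha = 0.1.


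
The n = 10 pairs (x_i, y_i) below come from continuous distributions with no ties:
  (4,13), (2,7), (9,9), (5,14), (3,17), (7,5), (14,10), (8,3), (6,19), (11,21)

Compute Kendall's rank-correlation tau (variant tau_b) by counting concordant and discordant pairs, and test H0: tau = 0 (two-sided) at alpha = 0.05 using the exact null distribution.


Step 1: Enumerate the 45 unordered pairs (i,j) with i<j and classify each by sign(x_j-x_i) * sign(y_j-y_i).
  (1,2):dx=-2,dy=-6->C; (1,3):dx=+5,dy=-4->D; (1,4):dx=+1,dy=+1->C; (1,5):dx=-1,dy=+4->D
  (1,6):dx=+3,dy=-8->D; (1,7):dx=+10,dy=-3->D; (1,8):dx=+4,dy=-10->D; (1,9):dx=+2,dy=+6->C
  (1,10):dx=+7,dy=+8->C; (2,3):dx=+7,dy=+2->C; (2,4):dx=+3,dy=+7->C; (2,5):dx=+1,dy=+10->C
  (2,6):dx=+5,dy=-2->D; (2,7):dx=+12,dy=+3->C; (2,8):dx=+6,dy=-4->D; (2,9):dx=+4,dy=+12->C
  (2,10):dx=+9,dy=+14->C; (3,4):dx=-4,dy=+5->D; (3,5):dx=-6,dy=+8->D; (3,6):dx=-2,dy=-4->C
  (3,7):dx=+5,dy=+1->C; (3,8):dx=-1,dy=-6->C; (3,9):dx=-3,dy=+10->D; (3,10):dx=+2,dy=+12->C
  (4,5):dx=-2,dy=+3->D; (4,6):dx=+2,dy=-9->D; (4,7):dx=+9,dy=-4->D; (4,8):dx=+3,dy=-11->D
  (4,9):dx=+1,dy=+5->C; (4,10):dx=+6,dy=+7->C; (5,6):dx=+4,dy=-12->D; (5,7):dx=+11,dy=-7->D
  (5,8):dx=+5,dy=-14->D; (5,9):dx=+3,dy=+2->C; (5,10):dx=+8,dy=+4->C; (6,7):dx=+7,dy=+5->C
  (6,8):dx=+1,dy=-2->D; (6,9):dx=-1,dy=+14->D; (6,10):dx=+4,dy=+16->C; (7,8):dx=-6,dy=-7->C
  (7,9):dx=-8,dy=+9->D; (7,10):dx=-3,dy=+11->D; (8,9):dx=-2,dy=+16->D; (8,10):dx=+3,dy=+18->C
  (9,10):dx=+5,dy=+2->C
Step 2: C = 23, D = 22, total pairs = 45.
Step 3: tau = (C - D)/(n(n-1)/2) = (23 - 22)/45 = 0.022222.
Step 4: Exact two-sided p-value (enumerate n! = 3628800 permutations of y under H0): p = 1.000000.
Step 5: alpha = 0.05. fail to reject H0.

tau_b = 0.0222 (C=23, D=22), p = 1.000000, fail to reject H0.


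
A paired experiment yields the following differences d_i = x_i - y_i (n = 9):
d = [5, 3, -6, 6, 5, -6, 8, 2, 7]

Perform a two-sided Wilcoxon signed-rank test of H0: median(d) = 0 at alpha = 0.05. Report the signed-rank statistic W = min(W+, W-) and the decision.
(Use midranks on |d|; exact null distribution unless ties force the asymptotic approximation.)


Step 1: Drop any zero differences (none here) and take |d_i|.
|d| = [5, 3, 6, 6, 5, 6, 8, 2, 7]
Step 2: Midrank |d_i| (ties get averaged ranks).
ranks: |5|->3.5, |3|->2, |6|->6, |6|->6, |5|->3.5, |6|->6, |8|->9, |2|->1, |7|->8
Step 3: Attach original signs; sum ranks with positive sign and with negative sign.
W+ = 3.5 + 2 + 6 + 3.5 + 9 + 1 + 8 = 33
W- = 6 + 6 = 12
(Check: W+ + W- = 45 should equal n(n+1)/2 = 45.)
Step 4: Test statistic W = min(W+, W-) = 12.
Step 5: Ties in |d|, so use the tie-corrected normal approximation.
        E[W] = n(n+1)/4 = 9*10/4 = 22.5.
        Tie groups: |d|=5 (t=2), |d|=6 (t=3); sum(t^3 - t) = 30.
        Var[W] = n(n+1)(2n+1)/24 - sum(t^3-t)/48 = 1710/24 - 30/48 = 70.625.
        z = (W - E[W]) / sqrt(Var[W]) = (12 - 22.5) / 8.4039 = -1.2494.
        Two-sided p = 2*Phi(z) = 0.211510.
Step 6: alpha = 0.05. fail to reject H0.

W+ = 33, W- = 12, W = min = 12, p = 0.211510, fail to reject H0.


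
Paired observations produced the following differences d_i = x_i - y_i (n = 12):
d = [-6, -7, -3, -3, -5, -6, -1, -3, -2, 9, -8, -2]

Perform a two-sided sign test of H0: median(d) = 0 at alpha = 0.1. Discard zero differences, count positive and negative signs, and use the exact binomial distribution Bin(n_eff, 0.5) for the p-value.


Step 1: Discard zero differences. Original n = 12; n_eff = number of nonzero differences = 12.
Nonzero differences (with sign): -6, -7, -3, -3, -5, -6, -1, -3, -2, +9, -8, -2
Step 2: Count signs: positive = 1, negative = 11.
Step 3: Under H0: P(positive) = 0.5, so the number of positives S ~ Bin(12, 0.5).
Step 4: Two-sided exact p-value = sum of Bin(12,0.5) probabilities at or below the observed probability = 0.006348.
Step 5: alpha = 0.1. reject H0.

n_eff = 12, pos = 1, neg = 11, p = 0.006348, reject H0.


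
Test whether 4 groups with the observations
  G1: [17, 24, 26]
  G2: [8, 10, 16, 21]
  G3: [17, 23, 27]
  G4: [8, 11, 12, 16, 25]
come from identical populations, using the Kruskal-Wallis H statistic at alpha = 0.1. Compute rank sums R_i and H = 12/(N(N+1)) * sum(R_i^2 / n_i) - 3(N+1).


Step 1: Combine all N = 15 observations and assign midranks.
sorted (value, group, rank): (8,G2,1.5), (8,G4,1.5), (10,G2,3), (11,G4,4), (12,G4,5), (16,G2,6.5), (16,G4,6.5), (17,G1,8.5), (17,G3,8.5), (21,G2,10), (23,G3,11), (24,G1,12), (25,G4,13), (26,G1,14), (27,G3,15)
Step 2: Sum ranks within each group.
R_1 = 34.5 (n_1 = 3)
R_2 = 21 (n_2 = 4)
R_3 = 34.5 (n_3 = 3)
R_4 = 30 (n_4 = 5)
Step 3: H = 12/(N(N+1)) * sum(R_i^2/n_i) - 3(N+1)
     = 12/(15*16) * (34.5^2/3 + 21^2/4 + 34.5^2/3 + 30^2/5) - 3*16
     = 0.050000 * 1083.75 - 48
     = 6.187500.
Step 4: Ties present; correction factor C = 1 - 18/(15^3 - 15) = 0.994643. Corrected H = 6.187500 / 0.994643 = 6.220826.
Step 5: Under H0, H ~ chi^2(3); p-value = 0.101347.
Step 6: alpha = 0.1. fail to reject H0.

H = 6.2208, df = 3, p = 0.101347, fail to reject H0.


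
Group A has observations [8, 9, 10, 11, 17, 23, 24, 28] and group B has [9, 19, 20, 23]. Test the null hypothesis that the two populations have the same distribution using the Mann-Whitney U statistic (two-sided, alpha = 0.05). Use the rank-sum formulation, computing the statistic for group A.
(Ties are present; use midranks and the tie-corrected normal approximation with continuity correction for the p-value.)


Step 1: Combine and sort all 12 observations; assign midranks.
sorted (value, group): (8,X), (9,X), (9,Y), (10,X), (11,X), (17,X), (19,Y), (20,Y), (23,X), (23,Y), (24,X), (28,X)
ranks: 8->1, 9->2.5, 9->2.5, 10->4, 11->5, 17->6, 19->7, 20->8, 23->9.5, 23->9.5, 24->11, 28->12
Step 2: Rank sum for X: R1 = 1 + 2.5 + 4 + 5 + 6 + 9.5 + 11 + 12 = 51.
Step 3: U_X = R1 - n1(n1+1)/2 = 51 - 8*9/2 = 51 - 36 = 15.
       U_Y = n1*n2 - U_X = 32 - 15 = 17.
Step 4: Ties are present, so use the tie-corrected normal approximation (with continuity correction) for the p-value.
Step 5: p-value = 0.932087; compare to alpha = 0.05. fail to reject H0.

U_X = 15, p = 0.932087, fail to reject H0 at alpha = 0.05.


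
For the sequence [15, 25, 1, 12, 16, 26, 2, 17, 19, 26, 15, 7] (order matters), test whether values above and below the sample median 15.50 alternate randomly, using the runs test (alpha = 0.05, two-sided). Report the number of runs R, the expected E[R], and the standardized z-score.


Step 1: Compute median = 15.50; label A = above, B = below.
Labels in order: BABBAABAAABB  (n_A = 6, n_B = 6)
Step 2: Count runs R = 7.
Step 3: Under H0 (random ordering), E[R] = 2*n_A*n_B/(n_A+n_B) + 1 = 2*6*6/12 + 1 = 7.0000.
        Var[R] = 2*n_A*n_B*(2*n_A*n_B - n_A - n_B) / ((n_A+n_B)^2 * (n_A+n_B-1)) = 4320/1584 = 2.7273.
        SD[R] = 1.6514.
Step 4: R = E[R], so z = 0 with no continuity correction.
Step 5: Two-sided p-value via normal approximation = 2*(1 - Phi(|z|)) = 1.000000.
Step 6: alpha = 0.05. fail to reject H0.

R = 7, z = 0.0000, p = 1.000000, fail to reject H0.


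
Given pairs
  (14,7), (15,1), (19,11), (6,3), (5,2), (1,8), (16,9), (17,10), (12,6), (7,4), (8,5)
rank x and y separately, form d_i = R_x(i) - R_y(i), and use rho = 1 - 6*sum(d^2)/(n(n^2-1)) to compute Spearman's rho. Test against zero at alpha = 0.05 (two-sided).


Step 1: Rank x and y separately (midranks; no ties here).
rank(x): 14->7, 15->8, 19->11, 6->3, 5->2, 1->1, 16->9, 17->10, 12->6, 7->4, 8->5
rank(y): 7->7, 1->1, 11->11, 3->3, 2->2, 8->8, 9->9, 10->10, 6->6, 4->4, 5->5
Step 2: d_i = R_x(i) - R_y(i); compute d_i^2.
  (7-7)^2=0, (8-1)^2=49, (11-11)^2=0, (3-3)^2=0, (2-2)^2=0, (1-8)^2=49, (9-9)^2=0, (10-10)^2=0, (6-6)^2=0, (4-4)^2=0, (5-5)^2=0
sum(d^2) = 98.
Step 3: rho = 1 - 6*98 / (11*(11^2 - 1)) = 1 - 588/1320 = 0.554545.
Step 4: Under H0, t = rho * sqrt((n-2)/(1-rho^2)) = 1.9992 ~ t(9).
Step 5: Two-sided p-value from the t-distribution with 9 df = 0.076652.
Step 6: alpha = 0.05. fail to reject H0.

rho = 0.5545, p = 0.076652, fail to reject H0 at alpha = 0.05.


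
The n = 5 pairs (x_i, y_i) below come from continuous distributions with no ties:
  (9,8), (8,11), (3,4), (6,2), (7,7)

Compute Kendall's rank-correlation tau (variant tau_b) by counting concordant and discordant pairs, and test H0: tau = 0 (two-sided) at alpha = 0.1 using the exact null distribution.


Step 1: Enumerate the 10 unordered pairs (i,j) with i<j and classify each by sign(x_j-x_i) * sign(y_j-y_i).
  (1,2):dx=-1,dy=+3->D; (1,3):dx=-6,dy=-4->C; (1,4):dx=-3,dy=-6->C; (1,5):dx=-2,dy=-1->C
  (2,3):dx=-5,dy=-7->C; (2,4):dx=-2,dy=-9->C; (2,5):dx=-1,dy=-4->C; (3,4):dx=+3,dy=-2->D
  (3,5):dx=+4,dy=+3->C; (4,5):dx=+1,dy=+5->C
Step 2: C = 8, D = 2, total pairs = 10.
Step 3: tau = (C - D)/(n(n-1)/2) = (8 - 2)/10 = 0.600000.
Step 4: Exact two-sided p-value (enumerate n! = 120 permutations of y under H0): p = 0.233333.
Step 5: alpha = 0.1. fail to reject H0.

tau_b = 0.6000 (C=8, D=2), p = 0.233333, fail to reject H0.


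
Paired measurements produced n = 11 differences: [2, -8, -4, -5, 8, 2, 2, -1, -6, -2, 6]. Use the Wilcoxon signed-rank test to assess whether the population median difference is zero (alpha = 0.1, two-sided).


Step 1: Drop any zero differences (none here) and take |d_i|.
|d| = [2, 8, 4, 5, 8, 2, 2, 1, 6, 2, 6]
Step 2: Midrank |d_i| (ties get averaged ranks).
ranks: |2|->3.5, |8|->10.5, |4|->6, |5|->7, |8|->10.5, |2|->3.5, |2|->3.5, |1|->1, |6|->8.5, |2|->3.5, |6|->8.5
Step 3: Attach original signs; sum ranks with positive sign and with negative sign.
W+ = 3.5 + 10.5 + 3.5 + 3.5 + 8.5 = 29.5
W- = 10.5 + 6 + 7 + 1 + 8.5 + 3.5 = 36.5
(Check: W+ + W- = 66 should equal n(n+1)/2 = 66.)
Step 4: Test statistic W = min(W+, W-) = 29.5.
Step 5: Ties in |d|, so use the tie-corrected normal approximation.
        E[W] = n(n+1)/4 = 11*12/4 = 33.
        Tie groups: |d|=2 (t=4), |d|=6 (t=2), |d|=8 (t=2); sum(t^3 - t) = 72.
        Var[W] = n(n+1)(2n+1)/24 - sum(t^3-t)/48 = 3036/24 - 72/48 = 125.
        z = (W - E[W]) / sqrt(Var[W]) = (29.5 - 33) / 11.1803 = -0.3130.
        Two-sided p = 2*Phi(z) = 0.754243.
Step 6: alpha = 0.1. fail to reject H0.

W+ = 29.5, W- = 36.5, W = min = 29.5, p = 0.754243, fail to reject H0.


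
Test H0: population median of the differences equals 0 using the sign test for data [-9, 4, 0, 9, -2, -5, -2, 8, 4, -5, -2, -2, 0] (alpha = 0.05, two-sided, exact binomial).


Step 1: Discard zero differences. Original n = 13; n_eff = number of nonzero differences = 11.
Nonzero differences (with sign): -9, +4, +9, -2, -5, -2, +8, +4, -5, -2, -2
Step 2: Count signs: positive = 4, negative = 7.
Step 3: Under H0: P(positive) = 0.5, so the number of positives S ~ Bin(11, 0.5).
Step 4: Two-sided exact p-value = sum of Bin(11,0.5) probabilities at or below the observed probability = 0.548828.
Step 5: alpha = 0.05. fail to reject H0.

n_eff = 11, pos = 4, neg = 7, p = 0.548828, fail to reject H0.


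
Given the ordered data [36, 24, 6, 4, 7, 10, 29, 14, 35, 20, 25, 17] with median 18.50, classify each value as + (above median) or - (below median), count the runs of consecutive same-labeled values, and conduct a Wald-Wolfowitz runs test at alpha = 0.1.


Step 1: Compute median = 18.50; label A = above, B = below.
Labels in order: AABBBBABAAAB  (n_A = 6, n_B = 6)
Step 2: Count runs R = 6.
Step 3: Under H0 (random ordering), E[R] = 2*n_A*n_B/(n_A+n_B) + 1 = 2*6*6/12 + 1 = 7.0000.
        Var[R] = 2*n_A*n_B*(2*n_A*n_B - n_A - n_B) / ((n_A+n_B)^2 * (n_A+n_B-1)) = 4320/1584 = 2.7273.
        SD[R] = 1.6514.
Step 4: Continuity-corrected z = (R + 0.5 - E[R]) / SD[R] = (6 + 0.5 - 7.0000) / 1.6514 = -0.3028.
Step 5: Two-sided p-value via normal approximation = 2*(1 - Phi(|z|)) = 0.762069.
Step 6: alpha = 0.1. fail to reject H0.

R = 6, z = -0.3028, p = 0.762069, fail to reject H0.


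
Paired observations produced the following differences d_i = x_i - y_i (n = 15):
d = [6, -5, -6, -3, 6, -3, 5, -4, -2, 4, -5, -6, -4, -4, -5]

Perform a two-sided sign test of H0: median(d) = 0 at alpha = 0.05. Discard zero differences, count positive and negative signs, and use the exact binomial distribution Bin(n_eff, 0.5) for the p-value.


Step 1: Discard zero differences. Original n = 15; n_eff = number of nonzero differences = 15.
Nonzero differences (with sign): +6, -5, -6, -3, +6, -3, +5, -4, -2, +4, -5, -6, -4, -4, -5
Step 2: Count signs: positive = 4, negative = 11.
Step 3: Under H0: P(positive) = 0.5, so the number of positives S ~ Bin(15, 0.5).
Step 4: Two-sided exact p-value = sum of Bin(15,0.5) probabilities at or below the observed probability = 0.118469.
Step 5: alpha = 0.05. fail to reject H0.

n_eff = 15, pos = 4, neg = 11, p = 0.118469, fail to reject H0.


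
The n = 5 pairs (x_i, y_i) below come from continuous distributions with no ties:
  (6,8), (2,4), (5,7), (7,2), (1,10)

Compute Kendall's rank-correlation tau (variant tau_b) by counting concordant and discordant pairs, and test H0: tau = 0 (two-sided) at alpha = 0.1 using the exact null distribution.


Step 1: Enumerate the 10 unordered pairs (i,j) with i<j and classify each by sign(x_j-x_i) * sign(y_j-y_i).
  (1,2):dx=-4,dy=-4->C; (1,3):dx=-1,dy=-1->C; (1,4):dx=+1,dy=-6->D; (1,5):dx=-5,dy=+2->D
  (2,3):dx=+3,dy=+3->C; (2,4):dx=+5,dy=-2->D; (2,5):dx=-1,dy=+6->D; (3,4):dx=+2,dy=-5->D
  (3,5):dx=-4,dy=+3->D; (4,5):dx=-6,dy=+8->D
Step 2: C = 3, D = 7, total pairs = 10.
Step 3: tau = (C - D)/(n(n-1)/2) = (3 - 7)/10 = -0.400000.
Step 4: Exact two-sided p-value (enumerate n! = 120 permutations of y under H0): p = 0.483333.
Step 5: alpha = 0.1. fail to reject H0.

tau_b = -0.4000 (C=3, D=7), p = 0.483333, fail to reject H0.


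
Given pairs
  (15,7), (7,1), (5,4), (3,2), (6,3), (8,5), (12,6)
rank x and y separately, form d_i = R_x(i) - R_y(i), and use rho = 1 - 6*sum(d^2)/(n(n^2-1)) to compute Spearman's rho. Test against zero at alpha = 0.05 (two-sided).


Step 1: Rank x and y separately (midranks; no ties here).
rank(x): 15->7, 7->4, 5->2, 3->1, 6->3, 8->5, 12->6
rank(y): 7->7, 1->1, 4->4, 2->2, 3->3, 5->5, 6->6
Step 2: d_i = R_x(i) - R_y(i); compute d_i^2.
  (7-7)^2=0, (4-1)^2=9, (2-4)^2=4, (1-2)^2=1, (3-3)^2=0, (5-5)^2=0, (6-6)^2=0
sum(d^2) = 14.
Step 3: rho = 1 - 6*14 / (7*(7^2 - 1)) = 1 - 84/336 = 0.750000.
Step 4: Under H0, t = rho * sqrt((n-2)/(1-rho^2)) = 2.5355 ~ t(5).
Step 5: Two-sided p-value from the t-distribution with 5 df = 0.052181.
Step 6: alpha = 0.05. fail to reject H0.

rho = 0.7500, p = 0.052181, fail to reject H0 at alpha = 0.05.


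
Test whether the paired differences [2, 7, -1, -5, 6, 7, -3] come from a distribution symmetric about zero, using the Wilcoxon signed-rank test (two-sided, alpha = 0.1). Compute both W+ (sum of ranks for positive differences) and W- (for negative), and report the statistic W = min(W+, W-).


Step 1: Drop any zero differences (none here) and take |d_i|.
|d| = [2, 7, 1, 5, 6, 7, 3]
Step 2: Midrank |d_i| (ties get averaged ranks).
ranks: |2|->2, |7|->6.5, |1|->1, |5|->4, |6|->5, |7|->6.5, |3|->3
Step 3: Attach original signs; sum ranks with positive sign and with negative sign.
W+ = 2 + 6.5 + 5 + 6.5 = 20
W- = 1 + 4 + 3 = 8
(Check: W+ + W- = 28 should equal n(n+1)/2 = 28.)
Step 4: Test statistic W = min(W+, W-) = 8.
Step 5: Ties in |d|, so use the tie-corrected normal approximation.
        E[W] = n(n+1)/4 = 7*8/4 = 14.
        Tie groups: |d|=7 (t=2); sum(t^3 - t) = 6.
        Var[W] = n(n+1)(2n+1)/24 - sum(t^3-t)/48 = 840/24 - 6/48 = 34.875.
        z = (W - E[W]) / sqrt(Var[W]) = (8 - 14) / 5.9055 = -1.0160.
        Two-sided p = 2*Phi(z) = 0.309629.
Step 6: alpha = 0.1. fail to reject H0.

W+ = 20, W- = 8, W = min = 8, p = 0.309629, fail to reject H0.


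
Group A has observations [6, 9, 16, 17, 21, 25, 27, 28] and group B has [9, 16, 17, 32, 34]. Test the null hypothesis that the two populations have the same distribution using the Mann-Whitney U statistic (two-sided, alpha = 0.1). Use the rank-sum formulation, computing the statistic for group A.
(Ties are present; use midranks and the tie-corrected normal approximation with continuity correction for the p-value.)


Step 1: Combine and sort all 13 observations; assign midranks.
sorted (value, group): (6,X), (9,X), (9,Y), (16,X), (16,Y), (17,X), (17,Y), (21,X), (25,X), (27,X), (28,X), (32,Y), (34,Y)
ranks: 6->1, 9->2.5, 9->2.5, 16->4.5, 16->4.5, 17->6.5, 17->6.5, 21->8, 25->9, 27->10, 28->11, 32->12, 34->13
Step 2: Rank sum for X: R1 = 1 + 2.5 + 4.5 + 6.5 + 8 + 9 + 10 + 11 = 52.5.
Step 3: U_X = R1 - n1(n1+1)/2 = 52.5 - 8*9/2 = 52.5 - 36 = 16.5.
       U_Y = n1*n2 - U_X = 40 - 16.5 = 23.5.
Step 4: Ties are present, so use the tie-corrected normal approximation (with continuity correction) for the p-value.
Step 5: p-value = 0.659230; compare to alpha = 0.1. fail to reject H0.

U_X = 16.5, p = 0.659230, fail to reject H0 at alpha = 0.1.


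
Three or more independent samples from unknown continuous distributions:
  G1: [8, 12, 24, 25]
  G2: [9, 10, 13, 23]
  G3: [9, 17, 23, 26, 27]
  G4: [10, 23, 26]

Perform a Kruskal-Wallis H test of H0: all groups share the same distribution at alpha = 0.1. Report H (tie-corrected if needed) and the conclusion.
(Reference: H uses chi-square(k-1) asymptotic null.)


Step 1: Combine all N = 16 observations and assign midranks.
sorted (value, group, rank): (8,G1,1), (9,G2,2.5), (9,G3,2.5), (10,G2,4.5), (10,G4,4.5), (12,G1,6), (13,G2,7), (17,G3,8), (23,G2,10), (23,G3,10), (23,G4,10), (24,G1,12), (25,G1,13), (26,G3,14.5), (26,G4,14.5), (27,G3,16)
Step 2: Sum ranks within each group.
R_1 = 32 (n_1 = 4)
R_2 = 24 (n_2 = 4)
R_3 = 51 (n_3 = 5)
R_4 = 29 (n_4 = 3)
Step 3: H = 12/(N(N+1)) * sum(R_i^2/n_i) - 3(N+1)
     = 12/(16*17) * (32^2/4 + 24^2/4 + 51^2/5 + 29^2/3) - 3*17
     = 0.044118 * 1200.53 - 51
     = 1.964706.
Step 4: Ties present; correction factor C = 1 - 42/(16^3 - 16) = 0.989706. Corrected H = 1.964706 / 0.989706 = 1.985141.
Step 5: Under H0, H ~ chi^2(3); p-value = 0.575496.
Step 6: alpha = 0.1. fail to reject H0.

H = 1.9851, df = 3, p = 0.575496, fail to reject H0.


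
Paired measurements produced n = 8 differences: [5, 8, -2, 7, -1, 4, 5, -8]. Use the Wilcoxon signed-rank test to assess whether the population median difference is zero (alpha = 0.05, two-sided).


Step 1: Drop any zero differences (none here) and take |d_i|.
|d| = [5, 8, 2, 7, 1, 4, 5, 8]
Step 2: Midrank |d_i| (ties get averaged ranks).
ranks: |5|->4.5, |8|->7.5, |2|->2, |7|->6, |1|->1, |4|->3, |5|->4.5, |8|->7.5
Step 3: Attach original signs; sum ranks with positive sign and with negative sign.
W+ = 4.5 + 7.5 + 6 + 3 + 4.5 = 25.5
W- = 2 + 1 + 7.5 = 10.5
(Check: W+ + W- = 36 should equal n(n+1)/2 = 36.)
Step 4: Test statistic W = min(W+, W-) = 10.5.
Step 5: Ties in |d|, so use the tie-corrected normal approximation.
        E[W] = n(n+1)/4 = 8*9/4 = 18.
        Tie groups: |d|=5 (t=2), |d|=8 (t=2); sum(t^3 - t) = 12.
        Var[W] = n(n+1)(2n+1)/24 - sum(t^3-t)/48 = 1224/24 - 12/48 = 50.75.
        z = (W - E[W]) / sqrt(Var[W]) = (10.5 - 18) / 7.1239 = -1.0528.
        Two-sided p = 2*Phi(z) = 0.292436.
Step 6: alpha = 0.05. fail to reject H0.

W+ = 25.5, W- = 10.5, W = min = 10.5, p = 0.292436, fail to reject H0.


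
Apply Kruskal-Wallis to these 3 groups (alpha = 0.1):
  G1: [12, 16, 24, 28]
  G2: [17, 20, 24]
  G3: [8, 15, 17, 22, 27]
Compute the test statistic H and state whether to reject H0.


Step 1: Combine all N = 12 observations and assign midranks.
sorted (value, group, rank): (8,G3,1), (12,G1,2), (15,G3,3), (16,G1,4), (17,G2,5.5), (17,G3,5.5), (20,G2,7), (22,G3,8), (24,G1,9.5), (24,G2,9.5), (27,G3,11), (28,G1,12)
Step 2: Sum ranks within each group.
R_1 = 27.5 (n_1 = 4)
R_2 = 22 (n_2 = 3)
R_3 = 28.5 (n_3 = 5)
Step 3: H = 12/(N(N+1)) * sum(R_i^2/n_i) - 3(N+1)
     = 12/(12*13) * (27.5^2/4 + 22^2/3 + 28.5^2/5) - 3*13
     = 0.076923 * 512.846 - 39
     = 0.449679.
Step 4: Ties present; correction factor C = 1 - 12/(12^3 - 12) = 0.993007. Corrected H = 0.449679 / 0.993007 = 0.452846.
Step 5: Under H0, H ~ chi^2(2); p-value = 0.797381.
Step 6: alpha = 0.1. fail to reject H0.

H = 0.4528, df = 2, p = 0.797381, fail to reject H0.
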